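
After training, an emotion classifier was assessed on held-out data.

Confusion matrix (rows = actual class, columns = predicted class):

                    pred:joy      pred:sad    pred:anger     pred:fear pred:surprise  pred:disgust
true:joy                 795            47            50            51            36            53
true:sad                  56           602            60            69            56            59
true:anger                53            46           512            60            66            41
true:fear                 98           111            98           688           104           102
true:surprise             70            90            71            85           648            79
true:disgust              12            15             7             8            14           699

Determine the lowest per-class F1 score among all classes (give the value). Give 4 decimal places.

0.6364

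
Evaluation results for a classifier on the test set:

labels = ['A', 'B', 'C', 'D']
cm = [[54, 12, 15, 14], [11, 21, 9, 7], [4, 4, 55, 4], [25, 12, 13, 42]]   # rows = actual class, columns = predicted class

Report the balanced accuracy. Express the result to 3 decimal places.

Balanced accuracy = mean of per-class recall.
  A: recall = 54/95 = 0.5684
  B: recall = 21/48 = 0.4375
  C: recall = 55/67 = 0.8209
  D: recall = 42/92 = 0.4565
Mean = (0.5684 + 0.4375 + 0.8209 + 0.4565) / 4 = 0.571

0.571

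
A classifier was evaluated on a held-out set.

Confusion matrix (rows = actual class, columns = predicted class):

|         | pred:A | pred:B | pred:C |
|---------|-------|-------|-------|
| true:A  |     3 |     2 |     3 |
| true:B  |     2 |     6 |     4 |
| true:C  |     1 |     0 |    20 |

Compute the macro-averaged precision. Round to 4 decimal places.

0.6636

Per-class precision (TP/(TP+FP)):
  A: TP=3, FP=2+1=3 → 3/6 = 0.50000
  B: TP=6, FP=2+0=2 → 6/8 = 0.75000
  C: TP=20, FP=3+4=7 → 20/27 = 0.74074
Macro-precision = mean = (0.50000 + 0.75000 + 0.74074) / 3 = 0.6636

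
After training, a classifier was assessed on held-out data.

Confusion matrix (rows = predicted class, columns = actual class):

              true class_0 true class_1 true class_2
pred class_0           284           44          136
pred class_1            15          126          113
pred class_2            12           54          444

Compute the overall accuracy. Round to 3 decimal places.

Accuracy = trace / total = (284+126+444=854) / 1228 = 854/1228 = 0.695

0.695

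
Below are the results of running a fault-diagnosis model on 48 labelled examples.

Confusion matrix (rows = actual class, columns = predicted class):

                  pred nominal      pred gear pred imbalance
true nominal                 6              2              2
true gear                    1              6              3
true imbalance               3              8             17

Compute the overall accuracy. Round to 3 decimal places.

Accuracy = trace / total = (6+6+17=29) / 48 = 29/48 = 0.604

0.604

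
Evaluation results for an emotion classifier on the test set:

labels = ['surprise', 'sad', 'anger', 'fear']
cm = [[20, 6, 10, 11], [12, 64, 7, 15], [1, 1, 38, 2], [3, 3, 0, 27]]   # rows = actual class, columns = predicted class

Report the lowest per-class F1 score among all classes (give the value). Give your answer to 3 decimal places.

0.482

Per-class F1 score (2·TP/(2·TP+FP+FN)):
  surprise: TP=20, FP=12+1+3=16, FN=6+10+11=27 → 40/83 = 0.4819
  sad: TP=64, FP=6+1+3=10, FN=12+7+15=34 → 128/172 = 0.7442
  anger: TP=38, FP=10+7+0=17, FN=1+1+2=4 → 76/97 = 0.7835
  fear: TP=27, FP=11+15+2=28, FN=3+3+0=6 → 54/88 = 0.6136
Lowest is class 'surprise' with F1 score = 0.482.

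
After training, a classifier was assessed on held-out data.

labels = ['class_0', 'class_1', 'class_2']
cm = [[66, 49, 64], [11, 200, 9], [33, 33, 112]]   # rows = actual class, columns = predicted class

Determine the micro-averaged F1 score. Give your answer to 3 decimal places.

0.655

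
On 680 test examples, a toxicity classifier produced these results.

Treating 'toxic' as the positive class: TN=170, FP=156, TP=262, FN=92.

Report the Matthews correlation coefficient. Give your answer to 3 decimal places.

MCC = (TP·TN − FP·FN) / √((TP+FP)(TP+FN)(TN+FP)(TN+FN))
Numerator = 262·170 − 156·92 = 30188
Denominator = √(418·354·326·262) = √12638584464 = 112421.4591
MCC = 30188 / 112421.4591 = 0.269

0.269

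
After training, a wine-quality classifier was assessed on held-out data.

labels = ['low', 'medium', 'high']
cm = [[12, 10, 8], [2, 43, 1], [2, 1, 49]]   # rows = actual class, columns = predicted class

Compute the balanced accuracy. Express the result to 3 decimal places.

0.759

Balanced accuracy = mean of per-class recall.
  low: recall = 12/30 = 0.4000
  medium: recall = 43/46 = 0.9348
  high: recall = 49/52 = 0.9423
Mean = (0.4000 + 0.9348 + 0.9423) / 3 = 0.759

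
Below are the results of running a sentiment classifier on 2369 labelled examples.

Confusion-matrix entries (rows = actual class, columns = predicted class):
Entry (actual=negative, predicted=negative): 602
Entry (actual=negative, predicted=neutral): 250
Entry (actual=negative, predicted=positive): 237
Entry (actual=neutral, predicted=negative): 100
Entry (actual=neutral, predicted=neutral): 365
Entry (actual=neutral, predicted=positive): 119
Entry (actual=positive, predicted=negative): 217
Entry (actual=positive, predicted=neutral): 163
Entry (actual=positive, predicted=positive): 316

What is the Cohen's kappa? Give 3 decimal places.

Observed agreement pₒ = trace/N = 1283/2369 = 0.5416
Expected agreement pₑ = Σ (rowᵢ·colᵢ)/N² = (1089·919 + 584·778 + 696·672)/2369² = 0.3426
κ = (pₒ − pₑ)/(1 − pₑ) = (0.5416 − 0.3426)/(1 − 0.3426) = 0.303

0.303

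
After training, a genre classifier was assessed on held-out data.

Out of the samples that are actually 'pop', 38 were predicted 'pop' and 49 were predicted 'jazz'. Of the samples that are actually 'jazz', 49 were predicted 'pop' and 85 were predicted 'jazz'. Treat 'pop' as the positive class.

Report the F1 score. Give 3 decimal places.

0.437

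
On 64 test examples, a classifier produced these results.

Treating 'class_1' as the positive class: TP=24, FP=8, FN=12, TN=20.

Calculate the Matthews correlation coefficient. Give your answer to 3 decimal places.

0.378

MCC = (TP·TN − FP·FN) / √((TP+FP)(TP+FN)(TN+FP)(TN+FN))
Numerator = 24·20 − 8·12 = 384
Denominator = √(32·36·28·32) = √1032192 = 1015.9685
MCC = 384 / 1015.9685 = 0.378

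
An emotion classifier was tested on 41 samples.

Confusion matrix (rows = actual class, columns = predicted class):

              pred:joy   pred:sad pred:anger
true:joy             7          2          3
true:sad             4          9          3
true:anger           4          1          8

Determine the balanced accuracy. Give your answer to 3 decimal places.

Balanced accuracy = mean of per-class recall.
  joy: recall = 7/12 = 0.5833
  sad: recall = 9/16 = 0.5625
  anger: recall = 8/13 = 0.6154
Mean = (0.5833 + 0.5625 + 0.6154) / 3 = 0.587

0.587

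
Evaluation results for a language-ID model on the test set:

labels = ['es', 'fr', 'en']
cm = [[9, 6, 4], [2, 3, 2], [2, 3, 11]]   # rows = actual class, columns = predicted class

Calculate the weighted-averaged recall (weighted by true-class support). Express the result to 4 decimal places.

0.5476

Per-class recall (TP/(TP+FN)):
  es: TP=9, FN=6+4=10 → 9/19 = 0.47368
  fr: TP=3, FN=2+2=4 → 3/7 = 0.42857
  en: TP=11, FN=2+3=5 → 11/16 = 0.68750
Weighted-recall = Σ (supportᵢ/N)·recallᵢ with N=42: (19/42)·0.47368 + (7/42)·0.42857 + (16/42)·0.68750 = 0.5476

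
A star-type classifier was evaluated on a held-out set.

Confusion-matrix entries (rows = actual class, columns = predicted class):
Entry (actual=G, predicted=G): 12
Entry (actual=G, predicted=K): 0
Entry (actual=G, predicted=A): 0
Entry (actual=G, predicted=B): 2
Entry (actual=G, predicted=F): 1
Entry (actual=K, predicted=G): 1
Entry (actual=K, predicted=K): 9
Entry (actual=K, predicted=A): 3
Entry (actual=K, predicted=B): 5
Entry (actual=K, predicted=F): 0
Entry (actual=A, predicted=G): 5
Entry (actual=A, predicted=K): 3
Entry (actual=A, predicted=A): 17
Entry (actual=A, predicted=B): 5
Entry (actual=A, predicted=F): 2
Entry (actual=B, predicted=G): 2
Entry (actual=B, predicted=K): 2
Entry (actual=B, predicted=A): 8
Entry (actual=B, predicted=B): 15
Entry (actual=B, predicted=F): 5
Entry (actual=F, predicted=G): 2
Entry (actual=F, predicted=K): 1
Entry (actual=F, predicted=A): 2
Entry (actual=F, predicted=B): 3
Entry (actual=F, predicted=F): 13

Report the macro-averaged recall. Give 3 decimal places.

0.584

Per-class recall (TP/(TP+FN)):
  G: TP=12, FN=0+0+2+1=3 → 12/15 = 0.8000
  K: TP=9, FN=1+3+5+0=9 → 9/18 = 0.5000
  A: TP=17, FN=5+3+5+2=15 → 17/32 = 0.5313
  B: TP=15, FN=2+2+8+5=17 → 15/32 = 0.4688
  F: TP=13, FN=2+1+2+3=8 → 13/21 = 0.6190
Macro-recall = mean = (0.8000 + 0.5000 + 0.5313 + 0.4688 + 0.6190) / 5 = 0.584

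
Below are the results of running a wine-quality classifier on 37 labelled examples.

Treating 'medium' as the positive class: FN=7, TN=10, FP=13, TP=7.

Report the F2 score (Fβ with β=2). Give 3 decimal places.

Fβ = (1+β²)·TP / ((1+β²)·TP + β²·FN + FP), with β²=4
= 5·7 / (5·7 + 4·7 + 13) = 0.461

0.461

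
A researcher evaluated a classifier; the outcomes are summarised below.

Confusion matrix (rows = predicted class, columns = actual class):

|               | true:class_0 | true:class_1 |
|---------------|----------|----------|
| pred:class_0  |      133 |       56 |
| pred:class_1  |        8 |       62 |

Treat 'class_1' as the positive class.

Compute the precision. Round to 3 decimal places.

Precision = TP/(TP+FP) = 62/(62+8) = 62/70 = 0.886

0.886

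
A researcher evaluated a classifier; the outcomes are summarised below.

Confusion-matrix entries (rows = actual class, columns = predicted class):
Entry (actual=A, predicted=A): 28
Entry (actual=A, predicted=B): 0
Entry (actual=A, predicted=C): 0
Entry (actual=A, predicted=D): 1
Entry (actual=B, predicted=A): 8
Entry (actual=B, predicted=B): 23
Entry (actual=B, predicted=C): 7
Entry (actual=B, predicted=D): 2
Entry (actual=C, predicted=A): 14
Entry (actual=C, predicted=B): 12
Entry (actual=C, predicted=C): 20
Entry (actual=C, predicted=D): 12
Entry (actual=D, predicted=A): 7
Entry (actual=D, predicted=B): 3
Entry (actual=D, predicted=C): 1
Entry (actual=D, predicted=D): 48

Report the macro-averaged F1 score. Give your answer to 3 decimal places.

0.623

Per-class F1 score (2·TP/(2·TP+FP+FN)):
  A: TP=28, FP=8+14+7=29, FN=0+0+1=1 → 56/86 = 0.6512
  B: TP=23, FP=0+12+3=15, FN=8+7+2=17 → 46/78 = 0.5897
  C: TP=20, FP=0+7+1=8, FN=14+12+12=38 → 40/86 = 0.4651
  D: TP=48, FP=1+2+12=15, FN=7+3+1=11 → 96/122 = 0.7869
Macro-F1 score = mean = (0.6512 + 0.5897 + 0.4651 + 0.7869) / 4 = 0.623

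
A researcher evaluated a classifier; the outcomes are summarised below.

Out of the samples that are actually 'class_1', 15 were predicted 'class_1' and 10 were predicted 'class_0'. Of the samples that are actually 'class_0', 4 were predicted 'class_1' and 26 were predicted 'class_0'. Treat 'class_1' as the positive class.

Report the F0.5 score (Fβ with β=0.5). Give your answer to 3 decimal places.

0.743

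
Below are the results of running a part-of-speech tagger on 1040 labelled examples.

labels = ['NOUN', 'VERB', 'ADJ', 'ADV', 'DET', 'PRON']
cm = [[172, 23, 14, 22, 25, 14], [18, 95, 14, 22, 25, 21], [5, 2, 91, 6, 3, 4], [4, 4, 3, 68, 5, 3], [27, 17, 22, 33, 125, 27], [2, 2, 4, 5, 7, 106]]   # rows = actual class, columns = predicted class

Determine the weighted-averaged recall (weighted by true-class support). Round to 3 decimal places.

0.632

Per-class recall (TP/(TP+FN)):
  NOUN: TP=172, FN=23+14+22+25+14=98 → 172/270 = 0.6370
  VERB: TP=95, FN=18+14+22+25+21=100 → 95/195 = 0.4872
  ADJ: TP=91, FN=5+2+6+3+4=20 → 91/111 = 0.8198
  ADV: TP=68, FN=4+4+3+5+3=19 → 68/87 = 0.7816
  DET: TP=125, FN=27+17+22+33+27=126 → 125/251 = 0.4980
  PRON: TP=106, FN=2+2+4+5+7=20 → 106/126 = 0.8413
Weighted-recall = Σ (supportᵢ/N)·recallᵢ with N=1040: (270/1040)·0.6370 + (195/1040)·0.4872 + (111/1040)·0.8198 + (87/1040)·0.7816 + (251/1040)·0.4980 + (126/1040)·0.8413 = 0.632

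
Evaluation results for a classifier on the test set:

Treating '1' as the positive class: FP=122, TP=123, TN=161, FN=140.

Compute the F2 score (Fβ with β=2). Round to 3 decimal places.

Fβ = (1+β²)·TP / ((1+β²)·TP + β²·FN + FP), with β²=4
= 5·123 / (5·123 + 4·140 + 122) = 0.474

0.474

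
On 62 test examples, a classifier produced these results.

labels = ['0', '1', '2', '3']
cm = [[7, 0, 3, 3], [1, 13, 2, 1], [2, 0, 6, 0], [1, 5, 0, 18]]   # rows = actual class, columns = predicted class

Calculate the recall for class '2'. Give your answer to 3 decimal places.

Take TP from the diagonal, FP from the rest of the '2' prediction marginal, FN from the rest of the '2' actual marginal.
recall = TP/(TP+FN).
2: TP=6, FN=2+0+0=2 → 6/8 = 0.7500

0.750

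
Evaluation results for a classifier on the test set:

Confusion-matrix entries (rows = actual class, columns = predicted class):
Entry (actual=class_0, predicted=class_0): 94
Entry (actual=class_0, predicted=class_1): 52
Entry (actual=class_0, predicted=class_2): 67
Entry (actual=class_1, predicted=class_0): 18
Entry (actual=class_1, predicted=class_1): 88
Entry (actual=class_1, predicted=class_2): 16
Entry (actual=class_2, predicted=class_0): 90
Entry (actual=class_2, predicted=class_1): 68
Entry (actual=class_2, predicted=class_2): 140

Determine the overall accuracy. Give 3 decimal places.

0.509

Accuracy = trace / total = (94+88+140=322) / 633 = 322/633 = 0.509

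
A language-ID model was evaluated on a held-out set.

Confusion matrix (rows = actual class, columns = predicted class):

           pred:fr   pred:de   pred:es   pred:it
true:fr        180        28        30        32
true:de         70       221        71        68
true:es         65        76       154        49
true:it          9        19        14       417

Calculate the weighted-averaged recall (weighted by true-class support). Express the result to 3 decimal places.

Per-class recall (TP/(TP+FN)):
  fr: TP=180, FN=28+30+32=90 → 180/270 = 0.6667
  de: TP=221, FN=70+71+68=209 → 221/430 = 0.5140
  es: TP=154, FN=65+76+49=190 → 154/344 = 0.4477
  it: TP=417, FN=9+19+14=42 → 417/459 = 0.9085
Weighted-recall = Σ (supportᵢ/N)·recallᵢ with N=1503: (270/1503)·0.6667 + (430/1503)·0.5140 + (344/1503)·0.4477 + (459/1503)·0.9085 = 0.647

0.647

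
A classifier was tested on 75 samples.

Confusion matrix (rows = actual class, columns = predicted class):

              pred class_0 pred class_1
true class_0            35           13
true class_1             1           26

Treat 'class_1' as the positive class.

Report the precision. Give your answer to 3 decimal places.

0.667

Precision = TP/(TP+FP) = 26/(26+13) = 26/39 = 0.667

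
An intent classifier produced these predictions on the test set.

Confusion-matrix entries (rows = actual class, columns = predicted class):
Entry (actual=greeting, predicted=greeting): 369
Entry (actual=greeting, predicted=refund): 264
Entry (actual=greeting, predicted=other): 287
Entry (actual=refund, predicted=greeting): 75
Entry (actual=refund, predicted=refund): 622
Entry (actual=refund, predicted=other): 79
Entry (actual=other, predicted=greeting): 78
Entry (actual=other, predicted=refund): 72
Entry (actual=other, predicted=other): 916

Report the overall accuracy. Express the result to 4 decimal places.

0.6904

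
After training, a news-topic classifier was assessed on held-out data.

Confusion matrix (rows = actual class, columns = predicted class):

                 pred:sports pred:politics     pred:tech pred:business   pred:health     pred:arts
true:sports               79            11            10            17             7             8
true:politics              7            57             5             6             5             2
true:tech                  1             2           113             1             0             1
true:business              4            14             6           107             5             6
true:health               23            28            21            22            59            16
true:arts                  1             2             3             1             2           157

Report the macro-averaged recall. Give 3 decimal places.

0.717

Per-class recall (TP/(TP+FN)):
  sports: TP=79, FN=11+10+17+7+8=53 → 79/132 = 0.5985
  politics: TP=57, FN=7+5+6+5+2=25 → 57/82 = 0.6951
  tech: TP=113, FN=1+2+1+0+1=5 → 113/118 = 0.9576
  business: TP=107, FN=4+14+6+5+6=35 → 107/142 = 0.7535
  health: TP=59, FN=23+28+21+22+16=110 → 59/169 = 0.3491
  arts: TP=157, FN=1+2+3+1+2=9 → 157/166 = 0.9458
Macro-recall = mean = (0.5985 + 0.6951 + 0.9576 + 0.7535 + 0.3491 + 0.9458) / 6 = 0.717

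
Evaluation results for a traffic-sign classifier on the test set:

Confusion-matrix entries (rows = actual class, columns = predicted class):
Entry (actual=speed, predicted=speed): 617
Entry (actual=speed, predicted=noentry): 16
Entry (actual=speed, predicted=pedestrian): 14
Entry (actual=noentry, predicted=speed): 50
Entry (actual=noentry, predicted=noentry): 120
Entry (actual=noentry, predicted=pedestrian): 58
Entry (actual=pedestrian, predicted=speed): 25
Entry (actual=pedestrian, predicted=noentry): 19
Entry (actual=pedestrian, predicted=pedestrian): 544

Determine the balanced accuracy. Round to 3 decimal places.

0.802

Balanced accuracy = mean of per-class recall.
  speed: recall = 617/647 = 0.9536
  noentry: recall = 120/228 = 0.5263
  pedestrian: recall = 544/588 = 0.9252
Mean = (0.9536 + 0.5263 + 0.9252) / 3 = 0.802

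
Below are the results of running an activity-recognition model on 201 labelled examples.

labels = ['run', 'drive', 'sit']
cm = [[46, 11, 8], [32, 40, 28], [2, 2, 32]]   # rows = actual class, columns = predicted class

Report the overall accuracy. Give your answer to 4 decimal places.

Accuracy = trace / total = (46+40+32=118) / 201 = 118/201 = 0.5871

0.5871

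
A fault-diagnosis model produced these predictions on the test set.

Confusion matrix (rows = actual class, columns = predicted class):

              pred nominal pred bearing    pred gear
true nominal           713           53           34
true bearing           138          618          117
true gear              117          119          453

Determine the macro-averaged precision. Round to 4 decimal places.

Per-class precision (TP/(TP+FP)):
  nominal: TP=713, FP=138+117=255 → 713/968 = 0.73657
  bearing: TP=618, FP=53+119=172 → 618/790 = 0.78228
  gear: TP=453, FP=34+117=151 → 453/604 = 0.75000
Macro-precision = mean = (0.73657 + 0.78228 + 0.75000) / 3 = 0.7563

0.7563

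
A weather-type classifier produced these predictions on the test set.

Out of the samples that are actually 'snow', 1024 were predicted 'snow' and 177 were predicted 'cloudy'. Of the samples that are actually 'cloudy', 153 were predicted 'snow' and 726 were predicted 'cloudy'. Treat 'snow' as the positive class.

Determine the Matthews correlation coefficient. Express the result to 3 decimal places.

0.676

MCC = (TP·TN − FP·FN) / √((TP+FP)(TP+FN)(TN+FP)(TN+FN))
Numerator = 1024·726 − 153·177 = 716343
Denominator = √(1177·1201·879·903) = √1122008367249 = 1059248.9638
MCC = 716343 / 1059248.9638 = 0.676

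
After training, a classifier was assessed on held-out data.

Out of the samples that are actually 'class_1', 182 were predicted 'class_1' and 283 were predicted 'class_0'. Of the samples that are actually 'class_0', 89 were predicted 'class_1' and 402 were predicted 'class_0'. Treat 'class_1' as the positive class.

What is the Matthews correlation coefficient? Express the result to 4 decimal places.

MCC = (TP·TN − FP·FN) / √((TP+FP)(TP+FN)(TN+FP)(TN+FN))
Numerator = 182·402 − 89·283 = 47977
Denominator = √(271·465·491·685) = √42383255025 = 205871.9384
MCC = 47977 / 205871.9384 = 0.2330

0.2330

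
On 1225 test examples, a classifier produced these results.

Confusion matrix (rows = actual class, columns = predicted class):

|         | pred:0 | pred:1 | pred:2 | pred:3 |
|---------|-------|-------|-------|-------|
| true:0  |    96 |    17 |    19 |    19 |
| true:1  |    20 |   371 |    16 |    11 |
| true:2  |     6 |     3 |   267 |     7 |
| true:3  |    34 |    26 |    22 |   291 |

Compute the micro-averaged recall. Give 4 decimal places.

0.8367

Micro-averaging pools counts across classes: ΣTP=1025, ΣFP=200, ΣFN=200.
Micro-recall = TP/(TP+FN) on pooled counts = 0.8367 (equals overall accuracy in single-label multiclass).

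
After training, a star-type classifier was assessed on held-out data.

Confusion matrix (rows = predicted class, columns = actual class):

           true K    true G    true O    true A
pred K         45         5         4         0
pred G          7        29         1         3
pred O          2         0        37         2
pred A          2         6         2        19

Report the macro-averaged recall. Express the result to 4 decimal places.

Per-class recall (TP/(TP+FN)):
  K: TP=45, FN=7+2+2=11 → 45/56 = 0.80357
  G: TP=29, FN=5+0+6=11 → 29/40 = 0.72500
  O: TP=37, FN=4+1+2=7 → 37/44 = 0.84091
  A: TP=19, FN=0+3+2=5 → 19/24 = 0.79167
Macro-recall = mean = (0.80357 + 0.72500 + 0.84091 + 0.79167) / 4 = 0.7903

0.7903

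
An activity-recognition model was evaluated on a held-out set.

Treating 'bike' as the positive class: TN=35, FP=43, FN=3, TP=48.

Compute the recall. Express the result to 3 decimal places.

Recall = TP/(TP+FN) = 48/(48+3) = 48/51 = 0.941

0.941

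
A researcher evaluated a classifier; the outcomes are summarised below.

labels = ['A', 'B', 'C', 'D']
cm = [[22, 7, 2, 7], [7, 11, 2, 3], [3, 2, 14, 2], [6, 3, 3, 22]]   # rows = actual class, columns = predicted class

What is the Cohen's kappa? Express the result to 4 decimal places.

0.4485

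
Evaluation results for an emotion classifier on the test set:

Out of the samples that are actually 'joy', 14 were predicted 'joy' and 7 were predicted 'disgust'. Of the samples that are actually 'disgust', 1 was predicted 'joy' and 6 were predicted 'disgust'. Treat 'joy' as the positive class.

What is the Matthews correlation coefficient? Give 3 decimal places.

0.455

MCC = (TP·TN − FP·FN) / √((TP+FP)(TP+FN)(TN+FP)(TN+FN))
Numerator = 14·6 − 1·7 = 77
Denominator = √(15·21·7·13) = √28665 = 169.3074
MCC = 77 / 169.3074 = 0.455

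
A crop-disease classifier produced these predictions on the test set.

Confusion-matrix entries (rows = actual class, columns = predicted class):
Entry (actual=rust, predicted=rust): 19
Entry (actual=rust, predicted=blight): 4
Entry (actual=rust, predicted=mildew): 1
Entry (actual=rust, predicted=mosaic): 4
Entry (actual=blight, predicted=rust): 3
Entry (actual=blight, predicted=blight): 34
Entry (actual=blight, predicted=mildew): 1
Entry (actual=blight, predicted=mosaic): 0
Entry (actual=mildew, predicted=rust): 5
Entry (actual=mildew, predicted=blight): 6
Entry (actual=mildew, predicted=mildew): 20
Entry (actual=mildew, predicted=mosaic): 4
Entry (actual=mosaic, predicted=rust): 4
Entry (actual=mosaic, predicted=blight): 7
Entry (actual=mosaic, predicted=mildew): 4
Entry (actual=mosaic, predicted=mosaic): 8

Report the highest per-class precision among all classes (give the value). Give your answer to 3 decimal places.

0.769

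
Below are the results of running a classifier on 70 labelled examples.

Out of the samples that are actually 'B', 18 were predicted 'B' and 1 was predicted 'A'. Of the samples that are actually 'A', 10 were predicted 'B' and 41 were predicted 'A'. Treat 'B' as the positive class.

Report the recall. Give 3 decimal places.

Recall = TP/(TP+FN) = 18/(18+1) = 18/19 = 0.947

0.947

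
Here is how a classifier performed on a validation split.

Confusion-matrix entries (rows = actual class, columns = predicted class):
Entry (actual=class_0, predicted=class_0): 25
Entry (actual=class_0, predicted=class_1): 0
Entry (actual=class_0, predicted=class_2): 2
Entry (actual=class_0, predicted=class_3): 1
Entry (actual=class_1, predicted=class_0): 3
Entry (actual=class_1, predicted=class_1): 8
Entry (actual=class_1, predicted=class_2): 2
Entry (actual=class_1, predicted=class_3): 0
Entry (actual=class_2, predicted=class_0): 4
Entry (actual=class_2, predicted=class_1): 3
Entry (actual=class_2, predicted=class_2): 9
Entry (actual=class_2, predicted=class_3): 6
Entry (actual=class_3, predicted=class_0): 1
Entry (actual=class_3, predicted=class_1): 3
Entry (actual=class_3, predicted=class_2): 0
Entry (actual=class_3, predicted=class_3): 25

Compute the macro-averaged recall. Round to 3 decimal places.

Per-class recall (TP/(TP+FN)):
  class_0: TP=25, FN=0+2+1=3 → 25/28 = 0.8929
  class_1: TP=8, FN=3+2+0=5 → 8/13 = 0.6154
  class_2: TP=9, FN=4+3+6=13 → 9/22 = 0.4091
  class_3: TP=25, FN=1+3+0=4 → 25/29 = 0.8621
Macro-recall = mean = (0.8929 + 0.6154 + 0.4091 + 0.8621) / 4 = 0.695

0.695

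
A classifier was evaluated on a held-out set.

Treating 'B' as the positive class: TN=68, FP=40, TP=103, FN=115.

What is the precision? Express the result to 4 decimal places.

Precision = TP/(TP+FP) = 103/(103+40) = 103/143 = 0.7203

0.7203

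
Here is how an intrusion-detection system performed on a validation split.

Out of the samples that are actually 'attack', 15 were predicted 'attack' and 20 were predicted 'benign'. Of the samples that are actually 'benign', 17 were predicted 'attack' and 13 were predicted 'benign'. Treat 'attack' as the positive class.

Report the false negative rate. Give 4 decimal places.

FNR = FN/(FN+TP) = 20/(20+15) = 0.5714

0.5714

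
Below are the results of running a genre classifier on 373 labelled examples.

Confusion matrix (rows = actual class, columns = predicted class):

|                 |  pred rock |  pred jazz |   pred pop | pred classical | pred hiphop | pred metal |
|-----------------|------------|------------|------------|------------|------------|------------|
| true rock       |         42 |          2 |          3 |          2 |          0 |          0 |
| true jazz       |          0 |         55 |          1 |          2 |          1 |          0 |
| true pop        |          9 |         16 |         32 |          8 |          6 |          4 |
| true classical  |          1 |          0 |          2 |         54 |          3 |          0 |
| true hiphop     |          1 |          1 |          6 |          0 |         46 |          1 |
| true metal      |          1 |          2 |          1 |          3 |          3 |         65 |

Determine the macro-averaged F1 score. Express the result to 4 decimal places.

Per-class F1 score (2·TP/(2·TP+FP+FN)):
  rock: TP=42, FP=0+9+1+1+1=12, FN=2+3+2+0+0=7 → 84/103 = 0.81553
  jazz: TP=55, FP=2+16+0+1+2=21, FN=0+1+2+1+0=4 → 110/135 = 0.81481
  pop: TP=32, FP=3+1+2+6+1=13, FN=9+16+8+6+4=43 → 64/120 = 0.53333
  classical: TP=54, FP=2+2+8+0+3=15, FN=1+0+2+3+0=6 → 108/129 = 0.83721
  hiphop: TP=46, FP=0+1+6+3+3=13, FN=1+1+6+0+1=9 → 92/114 = 0.80702
  metal: TP=65, FP=0+0+4+0+1=5, FN=1+2+1+3+3=10 → 130/145 = 0.89655
Macro-F1 score = mean = (0.81553 + 0.81481 + 0.53333 + 0.83721 + 0.80702 + 0.89655) / 6 = 0.7841

0.7841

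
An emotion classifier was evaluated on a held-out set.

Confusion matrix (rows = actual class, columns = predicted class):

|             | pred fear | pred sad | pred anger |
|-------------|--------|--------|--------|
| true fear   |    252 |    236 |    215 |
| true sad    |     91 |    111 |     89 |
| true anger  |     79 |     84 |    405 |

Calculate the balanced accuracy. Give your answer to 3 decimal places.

0.484

Balanced accuracy = mean of per-class recall.
  fear: recall = 252/703 = 0.3585
  sad: recall = 111/291 = 0.3814
  anger: recall = 405/568 = 0.7130
Mean = (0.3585 + 0.3814 + 0.7130) / 3 = 0.484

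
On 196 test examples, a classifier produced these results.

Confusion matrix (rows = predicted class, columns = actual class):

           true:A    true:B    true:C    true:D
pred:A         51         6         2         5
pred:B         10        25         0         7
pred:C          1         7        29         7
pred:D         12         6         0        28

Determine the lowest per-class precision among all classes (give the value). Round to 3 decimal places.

0.595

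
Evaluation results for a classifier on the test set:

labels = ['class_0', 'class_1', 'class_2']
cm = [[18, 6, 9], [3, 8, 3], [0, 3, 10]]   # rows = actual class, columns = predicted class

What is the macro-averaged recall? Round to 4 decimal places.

Per-class recall (TP/(TP+FN)):
  class_0: TP=18, FN=6+9=15 → 18/33 = 0.54545
  class_1: TP=8, FN=3+3=6 → 8/14 = 0.57143
  class_2: TP=10, FN=0+3=3 → 10/13 = 0.76923
Macro-recall = mean = (0.54545 + 0.57143 + 0.76923) / 3 = 0.6287

0.6287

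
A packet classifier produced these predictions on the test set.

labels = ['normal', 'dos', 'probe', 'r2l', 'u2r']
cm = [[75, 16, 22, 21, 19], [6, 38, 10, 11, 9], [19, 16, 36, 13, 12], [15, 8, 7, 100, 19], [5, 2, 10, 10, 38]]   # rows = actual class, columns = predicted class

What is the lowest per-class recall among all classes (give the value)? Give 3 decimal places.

Per-class recall (TP/(TP+FN)):
  normal: TP=75, FN=16+22+21+19=78 → 75/153 = 0.4902
  dos: TP=38, FN=6+10+11+9=36 → 38/74 = 0.5135
  probe: TP=36, FN=19+16+13+12=60 → 36/96 = 0.3750
  r2l: TP=100, FN=15+8+7+19=49 → 100/149 = 0.6711
  u2r: TP=38, FN=5+2+10+10=27 → 38/65 = 0.5846
Lowest is class 'probe' with recall = 0.375.

0.375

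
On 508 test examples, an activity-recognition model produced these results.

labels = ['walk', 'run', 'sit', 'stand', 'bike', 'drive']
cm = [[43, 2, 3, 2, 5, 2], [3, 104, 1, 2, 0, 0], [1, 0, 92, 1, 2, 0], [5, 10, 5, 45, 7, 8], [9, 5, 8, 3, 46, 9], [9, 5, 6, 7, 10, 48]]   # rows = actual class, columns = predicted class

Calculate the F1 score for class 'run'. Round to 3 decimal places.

Treat 'run' as positive and all other classes as negative.
F1 score = 2·TP/(2·TP+FP+FN).
run: TP=104, FP=2+0+10+5+5=22, FN=3+1+2+0+0=6 → 208/236 = 0.8814

0.881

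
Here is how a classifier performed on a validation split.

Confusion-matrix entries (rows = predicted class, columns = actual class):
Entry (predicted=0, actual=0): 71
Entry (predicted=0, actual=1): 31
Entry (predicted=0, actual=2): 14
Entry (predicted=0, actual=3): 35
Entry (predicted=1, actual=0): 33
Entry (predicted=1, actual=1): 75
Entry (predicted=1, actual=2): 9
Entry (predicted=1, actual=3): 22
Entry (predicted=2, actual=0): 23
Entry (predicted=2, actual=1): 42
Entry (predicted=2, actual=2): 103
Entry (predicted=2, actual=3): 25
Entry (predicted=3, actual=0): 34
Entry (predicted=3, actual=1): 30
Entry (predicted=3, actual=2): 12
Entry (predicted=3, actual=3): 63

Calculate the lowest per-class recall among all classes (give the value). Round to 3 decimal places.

0.421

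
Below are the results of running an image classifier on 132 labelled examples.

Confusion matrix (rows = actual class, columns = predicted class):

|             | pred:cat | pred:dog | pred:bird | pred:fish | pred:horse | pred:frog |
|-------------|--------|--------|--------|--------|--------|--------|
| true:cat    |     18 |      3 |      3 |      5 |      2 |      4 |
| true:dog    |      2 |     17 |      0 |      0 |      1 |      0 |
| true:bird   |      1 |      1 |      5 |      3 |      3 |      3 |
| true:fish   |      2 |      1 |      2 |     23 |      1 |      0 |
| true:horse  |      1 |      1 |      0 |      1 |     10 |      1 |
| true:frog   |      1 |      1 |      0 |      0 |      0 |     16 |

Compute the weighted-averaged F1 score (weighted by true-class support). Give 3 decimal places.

0.661

Per-class F1 score (2·TP/(2·TP+FP+FN)):
  cat: TP=18, FP=2+1+2+1+1=7, FN=3+3+5+2+4=17 → 36/60 = 0.6000
  dog: TP=17, FP=3+1+1+1+1=7, FN=2+0+0+1+0=3 → 34/44 = 0.7727
  bird: TP=5, FP=3+0+2+0+0=5, FN=1+1+3+3+3=11 → 10/26 = 0.3846
  fish: TP=23, FP=5+0+3+1+0=9, FN=2+1+2+1+0=6 → 46/61 = 0.7541
  horse: TP=10, FP=2+1+3+1+0=7, FN=1+1+0+1+1=4 → 20/31 = 0.6452
  frog: TP=16, FP=4+0+3+0+1=8, FN=1+1+0+0+0=2 → 32/42 = 0.7619
Weighted-F1 score = Σ (supportᵢ/N)·F1 scoreᵢ with N=132: (35/132)·0.6000 + (20/132)·0.7727 + (16/132)·0.3846 + (29/132)·0.7541 + (14/132)·0.6452 + (18/132)·0.7619 = 0.661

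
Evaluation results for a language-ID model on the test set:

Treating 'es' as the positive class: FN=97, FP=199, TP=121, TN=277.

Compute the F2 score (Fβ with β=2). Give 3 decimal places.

0.508

Fβ = (1+β²)·TP / ((1+β²)·TP + β²·FN + FP), with β²=4
= 5·121 / (5·121 + 4·97 + 199) = 0.508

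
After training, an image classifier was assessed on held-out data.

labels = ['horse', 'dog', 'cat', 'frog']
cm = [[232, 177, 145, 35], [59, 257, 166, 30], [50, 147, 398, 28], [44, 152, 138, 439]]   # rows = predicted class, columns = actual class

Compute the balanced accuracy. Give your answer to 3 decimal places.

0.562

Balanced accuracy = mean of per-class recall.
  horse: recall = 232/385 = 0.6026
  dog: recall = 257/733 = 0.3506
  cat: recall = 398/847 = 0.4699
  frog: recall = 439/532 = 0.8252
Mean = (0.6026 + 0.3506 + 0.4699 + 0.8252) / 4 = 0.562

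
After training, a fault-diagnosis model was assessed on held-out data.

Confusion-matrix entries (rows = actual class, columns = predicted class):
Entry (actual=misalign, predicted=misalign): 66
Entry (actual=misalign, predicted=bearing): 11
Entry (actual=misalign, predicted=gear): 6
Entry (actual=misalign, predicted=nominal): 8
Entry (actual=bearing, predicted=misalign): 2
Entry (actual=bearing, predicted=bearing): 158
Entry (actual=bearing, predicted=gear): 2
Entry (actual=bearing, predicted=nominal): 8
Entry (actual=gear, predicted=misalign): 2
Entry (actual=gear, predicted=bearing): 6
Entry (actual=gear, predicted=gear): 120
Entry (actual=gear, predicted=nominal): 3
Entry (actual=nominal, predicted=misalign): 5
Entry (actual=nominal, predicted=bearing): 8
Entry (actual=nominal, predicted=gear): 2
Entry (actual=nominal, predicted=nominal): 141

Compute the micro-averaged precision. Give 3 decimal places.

Micro-averaging pools counts across classes: ΣTP=485, ΣFP=63, ΣFN=63.
Micro-precision = TP/(TP+FP) on pooled counts = 0.885 (equals overall accuracy in single-label multiclass).

0.885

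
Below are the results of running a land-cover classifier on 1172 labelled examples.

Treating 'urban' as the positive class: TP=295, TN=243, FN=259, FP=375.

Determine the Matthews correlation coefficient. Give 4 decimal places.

-0.0750

MCC = (TP·TN − FP·FN) / √((TP+FP)(TP+FN)(TN+FP)(TN+FN))
Numerator = 295·243 − 375·259 = -25440
Denominator = √(670·554·618·502) = √115153398480 = 339342.5975
MCC = -25440 / 339342.5975 = -0.0750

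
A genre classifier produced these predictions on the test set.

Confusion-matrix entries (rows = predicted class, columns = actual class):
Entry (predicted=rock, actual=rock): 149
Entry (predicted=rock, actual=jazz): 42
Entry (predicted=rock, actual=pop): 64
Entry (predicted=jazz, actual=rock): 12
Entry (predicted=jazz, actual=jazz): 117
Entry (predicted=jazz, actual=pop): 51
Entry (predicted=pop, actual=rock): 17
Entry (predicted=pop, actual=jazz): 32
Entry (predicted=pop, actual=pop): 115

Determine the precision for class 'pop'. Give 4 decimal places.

0.7012

Take TP from the diagonal, FP from the rest of the 'pop' prediction marginal, FN from the rest of the 'pop' actual marginal.
precision = TP/(TP+FP).
pop: TP=115, FP=17+32=49 → 115/164 = 0.70122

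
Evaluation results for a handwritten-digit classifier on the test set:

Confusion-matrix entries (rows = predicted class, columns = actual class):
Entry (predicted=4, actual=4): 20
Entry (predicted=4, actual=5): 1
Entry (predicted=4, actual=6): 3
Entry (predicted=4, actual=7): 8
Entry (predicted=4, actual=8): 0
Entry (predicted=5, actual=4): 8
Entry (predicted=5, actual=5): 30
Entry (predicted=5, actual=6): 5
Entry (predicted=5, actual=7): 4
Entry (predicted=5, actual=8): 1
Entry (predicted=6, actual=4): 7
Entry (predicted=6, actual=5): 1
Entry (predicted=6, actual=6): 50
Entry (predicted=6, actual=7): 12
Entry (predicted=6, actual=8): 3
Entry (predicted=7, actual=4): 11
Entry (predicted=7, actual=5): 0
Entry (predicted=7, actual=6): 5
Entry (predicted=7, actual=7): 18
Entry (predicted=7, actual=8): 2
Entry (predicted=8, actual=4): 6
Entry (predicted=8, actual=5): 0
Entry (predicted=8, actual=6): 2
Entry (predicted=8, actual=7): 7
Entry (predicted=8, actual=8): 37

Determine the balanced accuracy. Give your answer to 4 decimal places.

0.6638

Balanced accuracy = mean of per-class recall.
  4: recall = 20/52 = 0.38462
  5: recall = 30/32 = 0.93750
  6: recall = 50/65 = 0.76923
  7: recall = 18/49 = 0.36735
  8: recall = 37/43 = 0.86047
Mean = (0.38462 + 0.93750 + 0.76923 + 0.36735 + 0.86047) / 5 = 0.6638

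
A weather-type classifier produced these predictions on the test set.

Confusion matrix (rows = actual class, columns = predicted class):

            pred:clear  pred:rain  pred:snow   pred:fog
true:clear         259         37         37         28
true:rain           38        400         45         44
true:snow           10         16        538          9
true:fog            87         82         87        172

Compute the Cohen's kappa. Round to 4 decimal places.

0.6266

Observed agreement pₒ = trace/N = 1369/1889 = 0.72472
Expected agreement pₑ = Σ (rowᵢ·colᵢ)/N² = (361·394 + 527·535 + 573·707 + 428·253)/1889² = 0.26275
κ = (pₒ − pₑ)/(1 − pₑ) = (0.72472 − 0.26275)/(1 − 0.26275) = 0.6266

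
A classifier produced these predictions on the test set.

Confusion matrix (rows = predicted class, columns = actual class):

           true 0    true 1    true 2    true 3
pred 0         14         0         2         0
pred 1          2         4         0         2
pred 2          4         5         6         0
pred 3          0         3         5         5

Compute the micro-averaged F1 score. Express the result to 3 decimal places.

Micro-averaging pools counts across classes: ΣTP=29, ΣFP=23, ΣFN=23.
Micro-F1 score = 2·TP/(2·TP+FP+FN) on pooled counts = 0.558 (equals overall accuracy in single-label multiclass).

0.558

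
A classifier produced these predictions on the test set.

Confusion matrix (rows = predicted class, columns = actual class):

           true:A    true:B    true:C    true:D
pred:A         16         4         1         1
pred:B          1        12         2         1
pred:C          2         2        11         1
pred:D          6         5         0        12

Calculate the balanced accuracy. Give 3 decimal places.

Balanced accuracy = mean of per-class recall.
  A: recall = 16/25 = 0.6400
  B: recall = 12/23 = 0.5217
  C: recall = 11/14 = 0.7857
  D: recall = 12/15 = 0.8000
Mean = (0.6400 + 0.5217 + 0.7857 + 0.8000) / 4 = 0.687

0.687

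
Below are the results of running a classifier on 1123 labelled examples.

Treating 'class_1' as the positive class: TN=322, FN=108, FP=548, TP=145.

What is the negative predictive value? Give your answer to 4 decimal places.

NPV = TN/(TN+FN) = 322/(322+108) = 0.7488

0.7488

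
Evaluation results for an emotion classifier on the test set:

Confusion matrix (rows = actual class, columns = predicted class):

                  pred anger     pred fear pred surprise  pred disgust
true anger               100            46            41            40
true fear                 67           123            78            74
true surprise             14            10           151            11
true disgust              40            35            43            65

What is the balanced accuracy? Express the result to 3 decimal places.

Balanced accuracy = mean of per-class recall.
  anger: recall = 100/227 = 0.4405
  fear: recall = 123/342 = 0.3596
  surprise: recall = 151/186 = 0.8118
  disgust: recall = 65/183 = 0.3552
Mean = (0.4405 + 0.3596 + 0.8118 + 0.3552) / 4 = 0.492

0.492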